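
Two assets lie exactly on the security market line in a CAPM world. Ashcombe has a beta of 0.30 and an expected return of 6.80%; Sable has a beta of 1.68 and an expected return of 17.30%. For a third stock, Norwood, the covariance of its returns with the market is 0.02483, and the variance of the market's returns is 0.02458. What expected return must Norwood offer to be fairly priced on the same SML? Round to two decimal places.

MRP = (17.30% − 6.80%) / (1.68 − 0.30) = 7.6087%
R_f = 6.80% − 0.30 × 7.6087% = 4.5174%
β_Norwood = Cov / Var(R_m) = 0.02483 / 0.02458 = 1.0102
E(R_Norwood) = R_f + β × MRP = 4.5174% + 1.0102 × 7.6087% = 12.20%

12.20%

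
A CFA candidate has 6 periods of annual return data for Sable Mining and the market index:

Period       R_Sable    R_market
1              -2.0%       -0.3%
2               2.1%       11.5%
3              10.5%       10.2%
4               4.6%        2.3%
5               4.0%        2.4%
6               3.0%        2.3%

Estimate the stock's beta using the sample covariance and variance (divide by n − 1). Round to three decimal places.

0.455

Mean R_i = (-2.0 + 2.1 + 10.5 + 4.6 + 4.0 + 3.0) / 6 = 3.7000%
Mean R_m = (-0.3 + 11.5 + 10.2 + 2.3 + 2.4 + 2.3) / 6 = 4.7333%
Σ(R_i − R̄_i)(R_m − R̄_m) = 53.8500  ⇒  Cov = 53.8500 / 5 = 10.7700
Σ(R_m − R̄_m)² = 118.2933  ⇒  Var(R_m) = 118.2933 / 5 = 23.6587
β = Cov / Var(R_m) = 10.7700 / 23.6587 = 0.4552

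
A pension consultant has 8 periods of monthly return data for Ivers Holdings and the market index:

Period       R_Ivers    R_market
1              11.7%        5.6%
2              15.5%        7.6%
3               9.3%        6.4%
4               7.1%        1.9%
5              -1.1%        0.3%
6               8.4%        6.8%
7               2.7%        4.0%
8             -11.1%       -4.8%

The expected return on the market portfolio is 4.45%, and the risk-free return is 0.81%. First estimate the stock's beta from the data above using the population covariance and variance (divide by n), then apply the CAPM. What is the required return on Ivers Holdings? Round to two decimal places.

Mean R_i = (11.7 + 15.5 + 9.3 + 7.1 − 1.1 + 8.4 + 2.7 − 11.1) / 8 = 5.3125%
Mean R_m = (5.6 + 7.6 + 6.4 + 1.9 + 0.3 + 6.8 + 4.0 − 4.8) / 8 = 3.4750%
Σ(R_i − R̄_i)(R_m − R̄_m) = 229.5125  ⇒  Cov = 229.5125 / 8 = 28.6891
Σ(R_m − R̄_m)² = 122.4550  ⇒  Var(R_m) = 122.4550 / 8 = 15.3069
β = Cov / Var(R_m) = 28.6891 / 15.3069 = 1.8743
MRP = 4.45% − 0.81% = 3.64%
E(R) = R_f + β × MRP = 0.81% + 1.8743 × 3.64% = 7.63%

7.63%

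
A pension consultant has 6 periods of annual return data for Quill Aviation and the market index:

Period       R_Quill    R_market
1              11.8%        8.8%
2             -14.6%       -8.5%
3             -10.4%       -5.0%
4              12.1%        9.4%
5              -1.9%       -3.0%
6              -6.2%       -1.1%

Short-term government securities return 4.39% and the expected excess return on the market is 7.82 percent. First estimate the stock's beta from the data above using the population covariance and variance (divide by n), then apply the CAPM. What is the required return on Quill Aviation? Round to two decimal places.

Mean R_i = (11.8 − 14.6 − 10.4 + 12.1 − 1.9 − 6.2) / 6 = -1.5333%
Mean R_m = (8.8 − 8.5 − 5.0 + 9.4 − 3.0 − 1.1) / 6 = 0.1000%
Σ(R_i − R̄_i)(R_m − R̄_m) = 407.1200  ⇒  Cov = 407.1200 / 6 = 67.8533
Σ(R_m − R̄_m)² = 273.2000  ⇒  Var(R_m) = 273.2000 / 6 = 45.5333
β = Cov / Var(R_m) = 67.8533 / 45.5333 = 1.4902
E(R) = R_f + β × MRP = 4.39% + 1.4902 × 7.82% = 16.04%

16.04%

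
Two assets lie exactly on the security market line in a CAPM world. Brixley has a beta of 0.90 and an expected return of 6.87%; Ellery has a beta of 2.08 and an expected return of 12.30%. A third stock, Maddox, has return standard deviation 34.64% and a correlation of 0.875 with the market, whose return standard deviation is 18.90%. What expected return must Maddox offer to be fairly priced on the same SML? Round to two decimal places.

10.11%

MRP = (12.30% − 6.87%) / (2.08 − 0.90) = 4.6017%
R_f = 6.87% − 0.90 × 4.6017% = 2.7285%
β_Maddox = ρ·σ_i/σ_m = 0.875 × 34.64 / 18.90 = 1.6037
E(R_Maddox) = R_f + β × MRP = 2.7285% + 1.6037 × 4.6017% = 10.11%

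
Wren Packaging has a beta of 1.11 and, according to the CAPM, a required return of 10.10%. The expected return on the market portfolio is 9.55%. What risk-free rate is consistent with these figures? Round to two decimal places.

4.55%

E(R) = R_f + β(E(R_m) − R_f) = R_f(1 − β) + β·E(R_m)
10.10% = R_f × (1 − 1.11) + 1.11 × 9.55%
10.10% = R_f × -0.11 + 10.6005%
R_f = (10.10% − 10.6005%) / -0.11 = 4.55%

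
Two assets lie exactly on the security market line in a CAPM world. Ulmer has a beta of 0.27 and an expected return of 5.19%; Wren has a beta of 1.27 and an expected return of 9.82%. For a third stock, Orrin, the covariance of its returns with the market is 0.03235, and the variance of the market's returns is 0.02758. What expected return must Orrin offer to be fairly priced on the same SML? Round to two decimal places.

9.37%

MRP = (9.82% − 5.19%) / (1.27 − 0.27) = 4.6300%
R_f = 5.19% − 0.27 × 4.6300% = 3.9399%
β_Orrin = Cov / Var(R_m) = 0.03235 / 0.02758 = 1.1730
E(R_Orrin) = R_f + β × MRP = 3.9399% + 1.1730 × 4.6300% = 9.37%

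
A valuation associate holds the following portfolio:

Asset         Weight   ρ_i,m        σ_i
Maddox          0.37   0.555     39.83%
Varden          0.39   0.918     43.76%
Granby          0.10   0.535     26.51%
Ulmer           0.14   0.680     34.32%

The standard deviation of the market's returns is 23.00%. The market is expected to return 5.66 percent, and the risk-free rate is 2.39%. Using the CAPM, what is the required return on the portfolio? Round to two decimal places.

β_Maddox = 0.555 × 39.83% / 23.00% = 0.9611
β_Varden = 0.918 × 43.76% / 23.00% = 1.7466
β_Granby = 0.535 × 26.51% / 23.00% = 0.6166
β_Ulmer = 0.680 × 34.32% / 23.00% = 1.0147
β_P = Σ w_i β_i = 0.37×0.9611 + 0.39×1.7466 + 0.10×0.6166 + 0.14×1.0147 = 1.2405
MRP = 5.66% − 2.39% = 3.27%
E(R_P) = R_f + β_P × MRP = 2.39% + 1.2405 × 3.27% = 6.45%

6.45%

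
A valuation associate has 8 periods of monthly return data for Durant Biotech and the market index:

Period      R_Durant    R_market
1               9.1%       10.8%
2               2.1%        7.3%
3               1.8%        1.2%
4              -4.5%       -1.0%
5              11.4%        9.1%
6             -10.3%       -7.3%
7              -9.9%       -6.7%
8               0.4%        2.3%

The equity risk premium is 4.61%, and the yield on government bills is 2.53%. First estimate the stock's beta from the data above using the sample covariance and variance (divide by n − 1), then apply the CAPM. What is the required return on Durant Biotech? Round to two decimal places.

Mean R_i = (9.1 + 2.1 + 1.8 − 4.5 + 11.4 − 10.3 − 9.9 + 0.4) / 8 = 0.0125%
Mean R_m = (10.8 + 7.3 + 1.2 − 1.0 + 9.1 − 7.3 − 6.7 + 2.3) / 8 = 1.9625%
Σ(R_i − R̄_i)(R_m − R̄_m) = 366.2538  ⇒  Cov = 366.2538 / 7 = 52.3220
Σ(R_m − R̄_m)² = 327.8388  ⇒  Var(R_m) = 327.8388 / 7 = 46.8341
β = Cov / Var(R_m) = 52.3220 / 46.8341 = 1.1172
E(R) = R_f + β × MRP = 2.53% + 1.1172 × 4.61% = 7.68%

7.68%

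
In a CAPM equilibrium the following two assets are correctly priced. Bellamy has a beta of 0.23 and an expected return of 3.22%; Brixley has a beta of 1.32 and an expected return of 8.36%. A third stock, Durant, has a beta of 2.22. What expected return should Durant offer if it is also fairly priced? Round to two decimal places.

12.60%

MRP (SML slope) = (8.36% − 3.22%) / (1.32 − 0.23) = 5.14% / 1.09 = 4.7156%
R_f (intercept) = 3.22% − 0.23 × 4.7156% = 2.1354%
E(R_Durant) = R_f + β × MRP = 2.1354% + 2.22 × 4.7156% = 12.60%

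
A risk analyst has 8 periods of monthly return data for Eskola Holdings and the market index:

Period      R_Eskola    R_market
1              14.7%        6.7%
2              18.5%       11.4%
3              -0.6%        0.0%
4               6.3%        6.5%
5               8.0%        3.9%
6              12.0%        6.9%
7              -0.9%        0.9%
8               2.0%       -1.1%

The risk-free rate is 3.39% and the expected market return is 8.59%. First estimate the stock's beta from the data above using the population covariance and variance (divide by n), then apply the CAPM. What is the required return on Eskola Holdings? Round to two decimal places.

11.47%

Mean R_i = (14.7 + 18.5 − 0.6 + 6.3 + 8.0 + 12.0 − 0.9 + 2.0) / 8 = 7.5000%
Mean R_m = (6.7 + 11.4 + 0.0 + 6.5 + 3.9 + 6.9 + 0.9 − 1.1) / 8 = 4.4000%
Σ(R_i − R̄_i)(R_m − R̄_m) = 197.3300  ⇒  Cov = 197.3300 / 8 = 24.6663
Σ(R_m − R̄_m)² = 127.0600  ⇒  Var(R_m) = 127.0600 / 8 = 15.8825
β = Cov / Var(R_m) = 24.6663 / 15.8825 = 1.5530
MRP = 8.59% − 3.39% = 5.20%
E(R) = R_f + β × MRP = 3.39% + 1.5530 × 5.20% = 11.47%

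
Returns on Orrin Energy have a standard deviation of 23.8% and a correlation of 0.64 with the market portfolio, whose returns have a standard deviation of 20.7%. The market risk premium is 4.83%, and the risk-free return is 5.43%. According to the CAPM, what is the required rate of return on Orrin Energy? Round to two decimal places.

8.98%

β = ρ × σ_i / σ_m = 0.64 × 23.8% / 20.7% = 0.7358
E(R) = 5.43% + 0.7358 × 4.83% = 8.98%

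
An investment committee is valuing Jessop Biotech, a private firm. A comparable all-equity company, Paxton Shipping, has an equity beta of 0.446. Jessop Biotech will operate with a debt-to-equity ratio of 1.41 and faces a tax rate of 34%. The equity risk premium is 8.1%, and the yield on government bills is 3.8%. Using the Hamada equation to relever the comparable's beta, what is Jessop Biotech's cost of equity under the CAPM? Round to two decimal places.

10.77%

β_L = β_U × [1 + (1 − t)(D/E)] = 0.446 × [1 + (1 − 0.34) × 1.41]
    = 0.446 × [1 + 0.66 × 1.41] = 0.446 × 1.9306 = 0.8610
E(R) = R_f + β_L × MRP = 3.8% + 0.8610 × 8.1% = 10.77%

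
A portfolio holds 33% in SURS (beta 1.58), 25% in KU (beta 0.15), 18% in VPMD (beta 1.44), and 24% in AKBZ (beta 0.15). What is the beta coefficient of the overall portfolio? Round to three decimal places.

0.854

β_P = Σ w_i β_i = 0.33×1.58 + 0.25×0.15 + 0.18×1.44 + 0.24×0.15 = 0.8541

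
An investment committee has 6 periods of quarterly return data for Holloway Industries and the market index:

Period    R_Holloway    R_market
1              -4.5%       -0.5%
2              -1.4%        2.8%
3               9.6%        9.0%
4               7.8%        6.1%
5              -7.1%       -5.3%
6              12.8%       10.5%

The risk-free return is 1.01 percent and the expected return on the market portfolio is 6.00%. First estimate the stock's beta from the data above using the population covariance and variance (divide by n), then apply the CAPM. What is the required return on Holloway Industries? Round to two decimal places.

7.67%

Mean R_i = (-4.5 − 1.4 + 9.6 + 7.8 − 7.1 + 12.8) / 6 = 2.8667%
Mean R_m = (-0.5 + 2.8 + 9.0 + 6.1 − 5.3 + 10.5) / 6 = 3.7667%
Σ(R_i − R̄_i)(R_m − R̄_m) = 239.5533  ⇒  Cov = 239.5533 / 6 = 39.9256
Σ(R_m − R̄_m)² = 179.5133  ⇒  Var(R_m) = 179.5133 / 6 = 29.9189
β = Cov / Var(R_m) = 39.9256 / 29.9189 = 1.3345
MRP = 6.00% − 1.01% = 4.99%
E(R) = R_f + β × MRP = 1.01% + 1.3345 × 4.99% = 7.67%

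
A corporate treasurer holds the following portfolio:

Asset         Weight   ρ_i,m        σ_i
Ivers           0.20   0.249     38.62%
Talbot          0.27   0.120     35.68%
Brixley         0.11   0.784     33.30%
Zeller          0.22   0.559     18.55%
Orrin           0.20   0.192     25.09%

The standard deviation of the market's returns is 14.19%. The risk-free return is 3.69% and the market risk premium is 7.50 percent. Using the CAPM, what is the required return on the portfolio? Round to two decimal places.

β_Ivers = 0.249 × 38.62% / 14.19% = 0.6777
β_Talbot = 0.120 × 35.68% / 14.19% = 0.3017
β_Brixley = 0.784 × 33.30% / 14.19% = 1.8398
β_Zeller = 0.559 × 18.55% / 14.19% = 0.7308
β_Orrin = 0.192 × 25.09% / 14.19% = 0.3395
β_P = Σ w_i β_i = 0.20×0.6777 + 0.27×0.3017 + 0.11×1.8398 + 0.22×0.7308 + 0.20×0.3395 = 0.6481
E(R_P) = R_f + β_P × MRP = 3.69% + 0.6481 × 7.50% = 8.55%

8.55%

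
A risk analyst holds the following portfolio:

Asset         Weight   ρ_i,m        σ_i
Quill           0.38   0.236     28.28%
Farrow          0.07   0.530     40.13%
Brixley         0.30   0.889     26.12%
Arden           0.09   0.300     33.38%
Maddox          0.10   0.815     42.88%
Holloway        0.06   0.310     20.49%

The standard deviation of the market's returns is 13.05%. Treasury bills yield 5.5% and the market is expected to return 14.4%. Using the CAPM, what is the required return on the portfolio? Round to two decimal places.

16.25%

β_Quill = 0.236 × 28.28% / 13.05% = 0.5114
β_Farrow = 0.530 × 40.13% / 13.05% = 1.6298
β_Brixley = 0.889 × 26.12% / 13.05% = 1.7794
β_Arden = 0.300 × 33.38% / 13.05% = 0.7674
β_Maddox = 0.815 × 42.88% / 13.05% = 2.6779
β_Holloway = 0.310 × 20.49% / 13.05% = 0.4867
β_P = Σ w_i β_i = 0.38×0.5114 + 0.07×1.6298 + 0.30×1.7794 + 0.09×0.7674 + 0.10×2.6779 + 0.06×0.4867 = 1.2083
MRP = 14.4% − 5.5% = 8.90%
E(R_P) = R_f + β_P × MRP = 5.5% + 1.2083 × 8.9% = 16.25%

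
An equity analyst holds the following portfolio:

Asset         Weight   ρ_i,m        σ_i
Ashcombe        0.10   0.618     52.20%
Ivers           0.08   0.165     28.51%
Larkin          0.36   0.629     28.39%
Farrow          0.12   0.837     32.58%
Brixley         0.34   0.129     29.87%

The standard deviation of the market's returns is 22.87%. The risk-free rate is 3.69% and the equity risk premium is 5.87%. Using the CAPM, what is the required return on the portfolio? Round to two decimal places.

β_Ashcombe = 0.618 × 52.20% / 22.87% = 1.4106
β_Ivers = 0.165 × 28.51% / 22.87% = 0.2057
β_Larkin = 0.629 × 28.39% / 22.87% = 0.7808
β_Farrow = 0.837 × 32.58% / 22.87% = 1.1924
β_Brixley = 0.129 × 29.87% / 22.87% = 0.1685
β_P = Σ w_i β_i = 0.10×1.4106 + 0.08×0.2057 + 0.36×0.7808 + 0.12×1.1924 + 0.34×0.1685 = 0.6390
E(R_P) = R_f + β_P × MRP = 3.69% + 0.6390 × 5.87% = 7.44%

7.44%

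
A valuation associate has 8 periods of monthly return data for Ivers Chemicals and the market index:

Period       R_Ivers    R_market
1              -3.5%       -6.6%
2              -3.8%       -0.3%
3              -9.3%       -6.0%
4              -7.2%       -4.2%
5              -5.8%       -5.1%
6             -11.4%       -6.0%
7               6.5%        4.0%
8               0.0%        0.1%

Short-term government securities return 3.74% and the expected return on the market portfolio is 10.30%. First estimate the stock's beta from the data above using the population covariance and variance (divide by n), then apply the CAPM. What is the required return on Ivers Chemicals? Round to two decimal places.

12.06%

Mean R_i = (-3.5 − 3.8 − 9.3 − 7.2 − 5.8 − 11.4 + 6.5 + 0.0) / 8 = -4.3125%
Mean R_m = (-6.6 − 0.3 − 6.0 − 4.2 − 5.1 − 6.0 + 4.0 + 0.1) / 8 = -3.0125%
Σ(R_i − R̄_i)(R_m − R̄_m) = 130.3288  ⇒  Cov = 130.3288 / 8 = 16.2911
Σ(R_m − R̄_m)² = 102.7088  ⇒  Var(R_m) = 102.7088 / 8 = 12.8386
β = Cov / Var(R_m) = 16.2911 / 12.8386 = 1.2689
MRP = 10.30% − 3.74% = 6.56%
E(R) = R_f + β × MRP = 3.74% + 1.2689 × 6.56% = 12.06%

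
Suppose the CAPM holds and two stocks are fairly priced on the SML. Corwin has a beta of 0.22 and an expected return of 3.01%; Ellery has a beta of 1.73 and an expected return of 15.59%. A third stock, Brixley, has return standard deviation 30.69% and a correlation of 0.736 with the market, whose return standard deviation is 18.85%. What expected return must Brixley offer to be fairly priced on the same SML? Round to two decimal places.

11.16%

MRP = (15.59% − 3.01%) / (1.73 − 0.22) = 8.3311%
R_f = 3.01% − 0.22 × 8.3311% = 1.1772%
β_Brixley = ρ·σ_i/σ_m = 0.736 × 30.69 / 18.85 = 1.1983
E(R_Brixley) = R_f + β × MRP = 1.1772% + 1.1983 × 8.3311% = 11.16%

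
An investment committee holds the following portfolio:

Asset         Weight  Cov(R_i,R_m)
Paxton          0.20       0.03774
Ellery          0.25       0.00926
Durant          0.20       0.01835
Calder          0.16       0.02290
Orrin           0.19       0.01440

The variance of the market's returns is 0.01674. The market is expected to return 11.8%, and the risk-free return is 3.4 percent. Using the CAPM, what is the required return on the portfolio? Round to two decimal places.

β_Paxton = 0.03774 / 0.01674 = 2.2545
β_Ellery = 0.00926 / 0.01674 = 0.5532
β_Durant = 0.01835 / 0.01674 = 1.0962
β_Calder = 0.02290 / 0.01674 = 1.3680
β_Orrin = 0.01440 / 0.01674 = 0.8602
β_P = Σ w_i β_i = 0.20×2.2545 + 0.25×0.5532 + 0.20×1.0962 + 0.16×1.3680 + 0.19×0.8602 = 1.1908
MRP = 11.8% − 3.4% = 8.40%
E(R_P) = R_f + β_P × MRP = 3.4% + 1.1908 × 8.4% = 13.40%

13.40%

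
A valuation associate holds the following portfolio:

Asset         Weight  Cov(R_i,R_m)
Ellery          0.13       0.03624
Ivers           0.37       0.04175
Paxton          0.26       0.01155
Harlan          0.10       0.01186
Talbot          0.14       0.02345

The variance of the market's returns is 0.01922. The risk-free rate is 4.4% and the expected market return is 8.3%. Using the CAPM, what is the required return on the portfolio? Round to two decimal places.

10.01%

β_Ellery = 0.03624 / 0.01922 = 1.8855
β_Ivers = 0.04175 / 0.01922 = 2.1722
β_Paxton = 0.01155 / 0.01922 = 0.6009
β_Harlan = 0.01186 / 0.01922 = 0.6171
β_Talbot = 0.02345 / 0.01922 = 1.2201
β_P = Σ w_i β_i = 0.13×1.8855 + 0.37×2.1722 + 0.26×0.6009 + 0.10×0.6171 + 0.14×1.2201 = 1.4376
MRP = 8.3% − 4.4% = 3.90%
E(R_P) = R_f + β_P × MRP = 4.4% + 1.4376 × 3.9% = 10.01%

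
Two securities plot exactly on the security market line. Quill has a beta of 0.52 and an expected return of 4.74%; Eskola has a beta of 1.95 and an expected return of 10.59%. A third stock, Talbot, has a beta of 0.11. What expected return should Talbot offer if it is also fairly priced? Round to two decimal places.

MRP (SML slope) = (10.59% − 4.74%) / (1.95 − 0.52) = 5.85% / 1.43 = 4.0909%
R_f (intercept) = 4.74% − 0.52 × 4.0909% = 2.6127%
E(R_Talbot) = R_f + β × MRP = 2.6127% + 0.11 × 4.0909% = 3.06%

3.06%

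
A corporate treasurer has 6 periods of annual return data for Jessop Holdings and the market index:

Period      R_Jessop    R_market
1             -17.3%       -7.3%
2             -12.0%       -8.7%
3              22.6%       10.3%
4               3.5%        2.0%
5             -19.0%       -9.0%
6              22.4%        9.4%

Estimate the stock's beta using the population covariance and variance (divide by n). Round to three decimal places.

Mean R_i = (-17.3 − 12.0 + 22.6 + 3.5 − 19.0 + 22.4) / 6 = 0.0333%
Mean R_m = (-7.3 − 8.7 + 10.3 + 2.0 − 9.0 + 9.4) / 6 = -0.5500%
Σ(R_i − R̄_i)(R_m − R̄_m) = 852.1400  ⇒  Cov = 852.1400 / 6 = 142.0233
Σ(R_m − R̄_m)² = 406.6150  ⇒  Var(R_m) = 406.6150 / 6 = 67.7692
β = Cov / Var(R_m) = 142.0233 / 67.7692 = 2.0957

2.096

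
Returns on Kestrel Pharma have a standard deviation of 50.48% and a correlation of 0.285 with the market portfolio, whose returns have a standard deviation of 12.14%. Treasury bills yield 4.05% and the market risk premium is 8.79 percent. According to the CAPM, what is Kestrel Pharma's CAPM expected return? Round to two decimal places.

14.47%

β = ρ × σ_i / σ_m = 0.285 × 50.48% / 12.14% = 1.1851
E(R) = 4.05% + 1.1851 × 8.79% = 14.47%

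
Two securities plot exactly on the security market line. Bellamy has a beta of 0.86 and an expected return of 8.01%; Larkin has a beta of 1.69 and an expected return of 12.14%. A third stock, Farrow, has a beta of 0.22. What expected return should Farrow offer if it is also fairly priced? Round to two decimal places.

4.83%

MRP (SML slope) = (12.14% − 8.01%) / (1.69 − 0.86) = 4.13% / 0.83 = 4.9759%
R_f (intercept) = 8.01% − 0.86 × 4.9759% = 3.7307%
E(R_Farrow) = R_f + β × MRP = 3.7307% + 0.22 × 4.9759% = 4.83%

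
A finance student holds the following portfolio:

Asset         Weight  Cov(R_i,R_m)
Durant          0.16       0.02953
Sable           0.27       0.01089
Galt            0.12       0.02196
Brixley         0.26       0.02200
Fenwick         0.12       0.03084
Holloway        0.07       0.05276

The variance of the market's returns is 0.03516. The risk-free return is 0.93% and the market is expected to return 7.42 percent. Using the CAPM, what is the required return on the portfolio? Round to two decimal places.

5.25%

β_Durant = 0.02953 / 0.03516 = 0.8399
β_Sable = 0.01089 / 0.03516 = 0.3097
β_Galt = 0.02196 / 0.03516 = 0.6246
β_Brixley = 0.02200 / 0.03516 = 0.6257
β_Fenwick = 0.03084 / 0.03516 = 0.8771
β_Holloway = 0.05276 / 0.03516 = 1.5006
β_P = Σ w_i β_i = 0.16×0.8399 + 0.27×0.3097 + 0.12×0.6246 + 0.26×0.6257 + 0.12×0.8771 + 0.07×1.5006 = 0.6659
MRP = 7.42% − 0.93% = 6.49%
E(R_P) = R_f + β_P × MRP = 0.93% + 0.6659 × 6.49% = 5.25%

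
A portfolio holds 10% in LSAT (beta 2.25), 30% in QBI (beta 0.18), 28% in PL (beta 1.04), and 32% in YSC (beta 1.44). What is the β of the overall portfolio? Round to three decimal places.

1.031

β_P = Σ w_i β_i = 0.10×2.25 + 0.30×0.18 + 0.28×1.04 + 0.32×1.44 = 1.0310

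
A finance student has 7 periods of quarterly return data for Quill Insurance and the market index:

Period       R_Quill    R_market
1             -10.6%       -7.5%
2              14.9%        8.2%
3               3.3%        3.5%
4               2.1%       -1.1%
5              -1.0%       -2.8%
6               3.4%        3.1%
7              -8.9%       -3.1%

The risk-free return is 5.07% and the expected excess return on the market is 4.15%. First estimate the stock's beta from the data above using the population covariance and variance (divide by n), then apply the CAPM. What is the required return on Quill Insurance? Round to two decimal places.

11.44%

Mean R_i = (-10.6 + 14.9 + 3.3 + 2.1 − 1.0 + 3.4 − 8.9) / 7 = 0.4571%
Mean R_m = (-7.5 + 8.2 + 3.5 − 1.1 − 2.8 + 3.1 − 3.1) / 7 = 0.0429%
Σ(R_i − R̄_i)(R_m − R̄_m) = 251.7129  ⇒  Cov = 251.7129 / 7 = 35.9590
Σ(R_m − R̄_m)² = 163.9971  ⇒  Var(R_m) = 163.9971 / 7 = 23.4282
β = Cov / Var(R_m) = 35.9590 / 23.4282 = 1.5349
E(R) = R_f + β × MRP = 5.07% + 1.5349 × 4.15% = 11.44%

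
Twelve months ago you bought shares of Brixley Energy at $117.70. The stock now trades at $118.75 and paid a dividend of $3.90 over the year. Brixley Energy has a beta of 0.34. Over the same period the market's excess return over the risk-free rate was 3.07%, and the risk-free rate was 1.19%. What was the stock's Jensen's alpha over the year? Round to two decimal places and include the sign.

Realised HPR = (P1 + D1 − P0) / P0 = (118.75 + 3.90 − 117.70) / 117.70 = 4.95 / 117.70 = 4.2056%
CAPM required = R_f + β·MRP = 1.19% + 0.34 × 3.07% = 2.2338%
α = realised − required = 4.2056% − 2.2338% = +1.97%

+1.97%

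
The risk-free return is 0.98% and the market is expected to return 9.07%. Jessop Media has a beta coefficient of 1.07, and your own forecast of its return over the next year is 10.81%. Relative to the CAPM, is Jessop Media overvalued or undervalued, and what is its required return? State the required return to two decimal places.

Undervalued; required return 9.64%

MRP = 9.07% − 0.98% = 8.09%
Required return = R_f + β·MRP = 0.98% + 1.07 × 8.09% = 9.64%
Forecast 10.81% > required 9.64% → the stock plots above the SML → undervalued.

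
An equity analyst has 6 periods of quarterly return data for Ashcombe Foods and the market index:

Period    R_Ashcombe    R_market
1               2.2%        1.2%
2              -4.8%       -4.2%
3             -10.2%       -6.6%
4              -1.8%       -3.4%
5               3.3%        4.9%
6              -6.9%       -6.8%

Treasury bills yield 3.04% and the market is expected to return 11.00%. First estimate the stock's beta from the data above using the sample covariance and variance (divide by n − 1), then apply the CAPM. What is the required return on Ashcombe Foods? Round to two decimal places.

Mean R_i = (2.2 − 4.8 − 10.2 − 1.8 + 3.3 − 6.9) / 6 = -3.0333%
Mean R_m = (1.2 − 4.2 − 6.6 − 3.4 + 4.9 − 6.8) / 6 = -2.4833%
Σ(R_i − R̄_i)(R_m − R̄_m) = 114.1333  ⇒  Cov = 114.1333 / 5 = 22.8267
Σ(R_m − R̄_m)² = 107.4483  ⇒  Var(R_m) = 107.4483 / 5 = 21.4897
β = Cov / Var(R_m) = 22.8267 / 21.4897 = 1.0622
MRP = 11.00% − 3.04% = 7.96%
E(R) = R_f + β × MRP = 3.04% + 1.0622 × 7.96% = 11.50%

11.50%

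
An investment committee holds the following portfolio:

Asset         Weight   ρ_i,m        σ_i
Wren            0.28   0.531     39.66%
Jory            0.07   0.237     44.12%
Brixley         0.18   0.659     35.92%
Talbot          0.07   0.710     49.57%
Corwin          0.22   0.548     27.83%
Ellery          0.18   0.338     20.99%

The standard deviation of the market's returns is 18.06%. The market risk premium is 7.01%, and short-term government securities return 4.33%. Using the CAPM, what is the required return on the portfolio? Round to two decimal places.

β_Wren = 0.531 × 39.66% / 18.06% = 1.1661
β_Jory = 0.237 × 44.12% / 18.06% = 0.5790
β_Brixley = 0.659 × 35.92% / 18.06% = 1.3107
β_Talbot = 0.710 × 49.57% / 18.06% = 1.9488
β_Corwin = 0.548 × 27.83% / 18.06% = 0.8445
β_Ellery = 0.338 × 20.99% / 18.06% = 0.3928
β_P = Σ w_i β_i = 0.28×1.1661 + 0.07×0.5790 + 0.18×1.3107 + 0.07×1.9488 + 0.22×0.8445 + 0.18×0.3928 = 0.9959
E(R_P) = R_f + β_P × MRP = 4.33% + 0.9959 × 7.01% = 11.31%

11.31%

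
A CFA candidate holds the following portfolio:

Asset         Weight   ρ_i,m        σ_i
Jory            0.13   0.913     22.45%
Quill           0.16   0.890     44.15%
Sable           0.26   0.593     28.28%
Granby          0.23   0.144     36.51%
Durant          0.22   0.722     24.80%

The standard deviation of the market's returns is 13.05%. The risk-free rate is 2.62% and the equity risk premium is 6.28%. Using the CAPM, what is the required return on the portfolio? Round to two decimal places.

11.50%

β_Jory = 0.913 × 22.45% / 13.05% = 1.5706
β_Quill = 0.890 × 44.15% / 13.05% = 3.0110
β_Sable = 0.593 × 28.28% / 13.05% = 1.2851
β_Granby = 0.144 × 36.51% / 13.05% = 0.4029
β_Durant = 0.722 × 24.80% / 13.05% = 1.3721
β_P = Σ w_i β_i = 0.13×1.5706 + 0.16×3.0110 + 0.26×1.2851 + 0.23×0.4029 + 0.22×1.3721 = 1.4146
E(R_P) = R_f + β_P × MRP = 2.62% + 1.4146 × 6.28% = 11.50%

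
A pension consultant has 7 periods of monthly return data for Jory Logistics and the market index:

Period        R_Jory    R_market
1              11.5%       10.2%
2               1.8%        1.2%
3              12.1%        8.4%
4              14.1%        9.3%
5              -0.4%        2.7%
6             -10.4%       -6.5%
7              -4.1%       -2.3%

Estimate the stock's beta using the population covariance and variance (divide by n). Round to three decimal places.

Mean R_i = (11.5 + 1.8 + 12.1 + 14.1 − 0.4 − 10.4 − 4.1) / 7 = 3.5143%
Mean R_m = (10.2 + 1.2 + 8.4 + 9.3 + 2.7 − 6.5 − 2.3) / 7 = 3.2857%
Σ(R_i − R̄_i)(R_m − R̄_m) = 347.3514  ⇒  Cov = 347.3514 / 7 = 49.6216
Σ(R_m − R̄_m)² = 241.7886  ⇒  Var(R_m) = 241.7886 / 7 = 34.5412
β = Cov / Var(R_m) = 49.6216 / 34.5412 = 1.4366

1.437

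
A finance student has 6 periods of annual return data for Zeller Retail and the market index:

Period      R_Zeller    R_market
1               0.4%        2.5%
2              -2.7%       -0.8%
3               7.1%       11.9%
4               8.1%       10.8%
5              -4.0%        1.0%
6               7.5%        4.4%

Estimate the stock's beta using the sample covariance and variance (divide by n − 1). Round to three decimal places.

Mean R_i = (0.4 − 2.7 + 7.1 + 8.1 − 4.0 + 7.5) / 6 = 2.7333%
Mean R_m = (2.5 − 0.8 + 11.9 + 10.8 + 1.0 + 4.4) / 6 = 4.9667%
Σ(R_i − R̄_i)(R_m − R̄_m) = 122.6767  ⇒  Cov = 122.6767 / 5 = 24.5353
Σ(R_m − R̄_m)² = 137.4933  ⇒  Var(R_m) = 137.4933 / 5 = 27.4987
β = Cov / Var(R_m) = 24.5353 / 27.4987 = 0.8922

0.892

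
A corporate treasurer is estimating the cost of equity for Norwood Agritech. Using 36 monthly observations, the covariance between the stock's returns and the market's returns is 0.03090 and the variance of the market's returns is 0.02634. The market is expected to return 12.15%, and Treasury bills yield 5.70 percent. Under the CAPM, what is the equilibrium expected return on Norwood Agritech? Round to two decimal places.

13.27%

β = Cov(R_i, R_m) / Var(R_m) = 0.03090 / 0.02634 = 1.1731
MRP = 12.15% − 5.70% = 6.45%
E(R) = R_f + β × MRP = 5.70% + 1.1731 × 6.45% = 13.27%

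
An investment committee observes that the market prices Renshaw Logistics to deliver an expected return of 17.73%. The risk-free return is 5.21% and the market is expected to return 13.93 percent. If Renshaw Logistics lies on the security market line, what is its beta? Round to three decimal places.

MRP = 13.93% − 5.21% = 8.72%
β = (E(R) − R_f) / MRP = (17.73% − 5.21%) / 8.72% = 12.52% / 8.72% = 1.436

1.436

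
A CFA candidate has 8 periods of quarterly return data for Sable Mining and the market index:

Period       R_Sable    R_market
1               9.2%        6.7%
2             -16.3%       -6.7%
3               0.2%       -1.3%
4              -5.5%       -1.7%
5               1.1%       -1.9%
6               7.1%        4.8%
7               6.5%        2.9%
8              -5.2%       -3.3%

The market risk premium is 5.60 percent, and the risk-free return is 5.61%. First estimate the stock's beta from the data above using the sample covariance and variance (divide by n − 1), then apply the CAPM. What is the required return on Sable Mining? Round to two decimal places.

Mean R_i = (9.2 − 16.3 + 0.2 − 5.5 + 1.1 + 7.1 + 6.5 − 5.2) / 8 = -0.3625%
Mean R_m = (6.7 − 6.7 − 1.3 − 1.7 − 1.9 + 4.8 + 2.9 − 3.3) / 8 = -0.0625%
Σ(R_i − R̄_i)(R_m − R̄_m) = 247.7588  ⇒  Cov = 247.7588 / 7 = 35.3941
Σ(R_m − R̄_m)² = 140.2788  ⇒  Var(R_m) = 140.2788 / 7 = 20.0398
β = Cov / Var(R_m) = 35.3941 / 20.0398 = 1.7662
E(R) = R_f + β × MRP = 5.61% + 1.7662 × 5.60% = 15.50%

15.50%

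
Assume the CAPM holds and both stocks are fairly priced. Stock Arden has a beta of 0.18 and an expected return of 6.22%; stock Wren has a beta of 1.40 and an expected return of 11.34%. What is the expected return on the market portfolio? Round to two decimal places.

Both satisfy E(R) = R_f + β·MRP, so the slope of the SML is
MRP = (11.34% − 6.22%) / (1.40 − 0.18) = 5.12% / 1.22 = 4.1967%
R_f = E(R_Arden) − β_Arden·MRP = 6.22% − 0.18 × 4.1967% = 5.4646%
E(R_m) = R_f + MRP = 5.4646% + 4.1967% = 9.66%

9.66%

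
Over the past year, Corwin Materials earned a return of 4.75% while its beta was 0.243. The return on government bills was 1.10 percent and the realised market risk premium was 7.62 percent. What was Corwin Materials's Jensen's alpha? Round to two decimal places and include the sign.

CAPM benchmark = R_f + β(R_m − R_f) = 1.10% + 0.243 × 7.62% = 2.95166%
α = actual − benchmark = 4.75% − 2.95166% = +1.80%

+1.80%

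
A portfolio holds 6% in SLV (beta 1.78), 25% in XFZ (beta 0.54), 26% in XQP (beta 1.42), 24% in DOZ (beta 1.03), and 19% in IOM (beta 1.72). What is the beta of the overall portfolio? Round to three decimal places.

β_P = Σ w_i β_i = 0.06×1.78 + 0.25×0.54 + 0.26×1.42 + 0.24×1.03 + 0.19×1.72 = 1.1850

1.185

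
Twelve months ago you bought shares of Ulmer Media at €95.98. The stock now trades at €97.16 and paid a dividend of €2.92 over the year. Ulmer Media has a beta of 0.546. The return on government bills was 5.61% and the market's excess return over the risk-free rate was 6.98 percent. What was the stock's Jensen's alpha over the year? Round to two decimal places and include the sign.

-5.15%

Realised HPR = (P1 + D1 − P0) / P0 = (97.16 + 2.92 − 95.98) / 95.98 = 4.10 / 95.98 = 4.2717%
CAPM required = R_f + β·MRP = 5.61% + 0.546 × 6.98% = 9.42108%
α = realised − required = 4.2717% − 9.42108% = -5.15%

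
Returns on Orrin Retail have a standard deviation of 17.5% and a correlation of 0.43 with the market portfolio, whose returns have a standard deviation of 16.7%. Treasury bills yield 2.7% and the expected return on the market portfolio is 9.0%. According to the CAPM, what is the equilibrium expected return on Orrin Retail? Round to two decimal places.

5.54%

β = ρ × σ_i / σ_m = 0.43 × 17.5% / 16.7% = 0.4506
MRP = 9.0% − 2.7% = 6.30%
E(R) = 2.7% + 0.4506 × 6.3% = 5.54%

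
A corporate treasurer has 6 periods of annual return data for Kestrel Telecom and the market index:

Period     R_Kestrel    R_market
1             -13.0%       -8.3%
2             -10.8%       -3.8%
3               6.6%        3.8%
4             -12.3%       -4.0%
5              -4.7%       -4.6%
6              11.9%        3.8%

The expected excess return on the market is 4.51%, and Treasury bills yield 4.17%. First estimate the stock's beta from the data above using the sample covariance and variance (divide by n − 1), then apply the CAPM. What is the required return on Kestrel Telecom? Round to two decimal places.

13.18%

Mean R_i = (-13.0 − 10.8 + 6.6 − 12.3 − 4.7 + 11.9) / 6 = -3.7167%
Mean R_m = (-8.3 − 3.8 + 3.8 − 4.0 − 4.6 + 3.8) / 6 = -2.1833%
Σ(R_i − R̄_i)(R_m − R̄_m) = 241.3717  ⇒  Cov = 241.3717 / 5 = 48.2743
Σ(R_m − R̄_m)² = 120.7683  ⇒  Var(R_m) = 120.7683 / 5 = 24.1537
β = Cov / Var(R_m) = 48.2743 / 24.1537 = 1.9986
E(R) = R_f + β × MRP = 4.17% + 1.9986 × 4.51% = 13.18%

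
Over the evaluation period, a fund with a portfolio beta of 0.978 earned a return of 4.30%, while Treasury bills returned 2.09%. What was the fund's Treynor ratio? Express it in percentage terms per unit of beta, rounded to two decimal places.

2.26%

Treynor = (R_P − R_f) / β_P = (4.30% − 2.09%) / 0.9780 = 2.21% / 0.9780 = 2.26%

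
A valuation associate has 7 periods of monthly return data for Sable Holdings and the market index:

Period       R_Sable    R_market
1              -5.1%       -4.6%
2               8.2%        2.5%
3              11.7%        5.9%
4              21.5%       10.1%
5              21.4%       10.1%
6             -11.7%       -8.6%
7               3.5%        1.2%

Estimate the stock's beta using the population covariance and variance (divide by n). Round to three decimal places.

Mean R_i = (-5.1 + 8.2 + 11.7 + 21.5 + 21.4 − 11.7 + 3.5) / 7 = 7.0714%
Mean R_m = (-4.6 + 2.5 + 5.9 + 10.1 + 10.1 − 8.6 + 1.2) / 7 = 2.3714%
Σ(R_i − R̄_i)(R_m − R̄_m) = 533.7143  ⇒  Cov = 533.7143 / 7 = 76.2449
Σ(R_m − R̄_m)² = 302.2743  ⇒  Var(R_m) = 302.2743 / 7 = 43.1820
β = Cov / Var(R_m) = 76.2449 / 43.1820 = 1.7657

1.766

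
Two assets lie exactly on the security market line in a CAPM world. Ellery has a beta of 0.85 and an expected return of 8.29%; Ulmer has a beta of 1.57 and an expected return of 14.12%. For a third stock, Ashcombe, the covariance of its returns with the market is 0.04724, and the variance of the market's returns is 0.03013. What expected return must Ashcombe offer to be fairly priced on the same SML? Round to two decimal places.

14.10%

MRP = (14.12% − 8.29%) / (1.57 − 0.85) = 8.0972%
R_f = 8.29% − 0.85 × 8.0972% = 1.4074%
β_Ashcombe = Cov / Var(R_m) = 0.04724 / 0.03013 = 1.5679
E(R_Ashcombe) = R_f + β × MRP = 1.4074% + 1.5679 × 8.0972% = 14.10%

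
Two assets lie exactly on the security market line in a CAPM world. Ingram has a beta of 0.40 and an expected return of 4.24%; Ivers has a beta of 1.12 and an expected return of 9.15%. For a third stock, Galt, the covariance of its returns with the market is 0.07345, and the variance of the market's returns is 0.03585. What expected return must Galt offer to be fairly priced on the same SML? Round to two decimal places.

MRP = (9.15% − 4.24%) / (1.12 − 0.40) = 6.8194%
R_f = 4.24% − 0.40 × 6.8194% = 1.5122%
β_Galt = Cov / Var(R_m) = 0.07345 / 0.03585 = 2.0488
E(R_Galt) = R_f + β × MRP = 1.5122% + 2.0488 × 6.8194% = 15.48%

15.48%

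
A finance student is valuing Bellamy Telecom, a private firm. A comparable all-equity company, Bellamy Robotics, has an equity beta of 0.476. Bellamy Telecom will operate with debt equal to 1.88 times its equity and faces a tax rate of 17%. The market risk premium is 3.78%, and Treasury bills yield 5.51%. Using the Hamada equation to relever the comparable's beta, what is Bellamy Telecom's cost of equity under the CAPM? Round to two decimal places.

β_L = β_U × [1 + (1 − t)(D/E)] = 0.476 × [1 + (1 − 0.17) × 1.88]
    = 0.476 × [1 + 0.83 × 1.88] = 0.476 × 2.5604 = 1.2188
E(R) = R_f + β_L × MRP = 5.51% + 1.2188 × 3.78% = 10.12%

10.12%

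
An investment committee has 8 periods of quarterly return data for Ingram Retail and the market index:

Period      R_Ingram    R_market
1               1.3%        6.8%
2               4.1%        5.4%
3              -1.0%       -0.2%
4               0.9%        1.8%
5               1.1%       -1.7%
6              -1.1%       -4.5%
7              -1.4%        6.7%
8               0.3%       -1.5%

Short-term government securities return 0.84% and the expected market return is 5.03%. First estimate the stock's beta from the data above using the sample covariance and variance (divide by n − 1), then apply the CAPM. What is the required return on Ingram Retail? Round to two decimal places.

1.47%

Mean R_i = (1.3 + 4.1 − 1.0 + 0.9 + 1.1 − 1.1 − 1.4 + 0.3) / 8 = 0.5250%
Mean R_m = (6.8 + 5.4 − 0.2 + 1.8 − 1.7 − 4.5 + 6.7 − 1.5) / 8 = 1.6000%
Σ(R_i − R̄_i)(R_m − R̄_m) = 19.3300  ⇒  Cov = 19.3300 / 7 = 2.7614
Σ(R_m − R̄_m)² = 128.4800  ⇒  Var(R_m) = 128.4800 / 7 = 18.3543
β = Cov / Var(R_m) = 2.7614 / 18.3543 = 0.1504
MRP = 5.03% − 0.84% = 4.19%
E(R) = R_f + β × MRP = 0.84% + 0.1504 × 4.19% = 1.47%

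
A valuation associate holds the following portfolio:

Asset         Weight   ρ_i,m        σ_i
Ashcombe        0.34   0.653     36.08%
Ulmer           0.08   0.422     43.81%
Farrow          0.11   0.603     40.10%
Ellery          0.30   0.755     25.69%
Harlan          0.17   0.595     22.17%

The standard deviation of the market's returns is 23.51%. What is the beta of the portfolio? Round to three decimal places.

β_Ashcombe = 0.653 × 36.08% / 23.51% = 1.0021
β_Ulmer = 0.422 × 43.81% / 23.51% = 0.7864
β_Farrow = 0.603 × 40.10% / 23.51% = 1.0285
β_Ellery = 0.755 × 25.69% / 23.51% = 0.8250
β_Harlan = 0.595 × 22.17% / 23.51% = 0.5611
β_P = Σ w_i β_i = 0.34×1.0021 + 0.08×0.7864 + 0.11×1.0285 + 0.30×0.8250 + 0.17×0.5611 = 0.8596

0.860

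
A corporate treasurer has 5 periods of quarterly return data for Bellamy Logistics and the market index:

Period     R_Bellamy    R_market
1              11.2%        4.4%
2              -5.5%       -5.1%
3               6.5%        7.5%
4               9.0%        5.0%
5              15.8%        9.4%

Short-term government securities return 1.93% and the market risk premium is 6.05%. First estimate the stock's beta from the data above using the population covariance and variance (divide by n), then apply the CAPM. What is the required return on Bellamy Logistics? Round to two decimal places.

9.80%

Mean R_i = (11.2 − 5.5 + 6.5 + 9.0 + 15.8) / 5 = 7.4000%
Mean R_m = (4.4 − 5.1 + 7.5 + 5.0 + 9.4) / 5 = 4.2400%
Σ(R_i − R̄_i)(R_m − R̄_m) = 162.7200  ⇒  Cov = 162.7200 / 5 = 32.5440
Σ(R_m − R̄_m)² = 125.0920  ⇒  Var(R_m) = 125.0920 / 5 = 25.0184
β = Cov / Var(R_m) = 32.5440 / 25.0184 = 1.3008
E(R) = R_f + β × MRP = 1.93% + 1.3008 × 6.05% = 9.80%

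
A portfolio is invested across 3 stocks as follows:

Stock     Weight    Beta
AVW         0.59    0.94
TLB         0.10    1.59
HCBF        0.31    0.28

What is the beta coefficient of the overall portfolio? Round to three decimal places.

β_P = Σ w_i β_i = 0.59×0.94 + 0.10×1.59 + 0.31×0.28 = 0.8004

0.800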